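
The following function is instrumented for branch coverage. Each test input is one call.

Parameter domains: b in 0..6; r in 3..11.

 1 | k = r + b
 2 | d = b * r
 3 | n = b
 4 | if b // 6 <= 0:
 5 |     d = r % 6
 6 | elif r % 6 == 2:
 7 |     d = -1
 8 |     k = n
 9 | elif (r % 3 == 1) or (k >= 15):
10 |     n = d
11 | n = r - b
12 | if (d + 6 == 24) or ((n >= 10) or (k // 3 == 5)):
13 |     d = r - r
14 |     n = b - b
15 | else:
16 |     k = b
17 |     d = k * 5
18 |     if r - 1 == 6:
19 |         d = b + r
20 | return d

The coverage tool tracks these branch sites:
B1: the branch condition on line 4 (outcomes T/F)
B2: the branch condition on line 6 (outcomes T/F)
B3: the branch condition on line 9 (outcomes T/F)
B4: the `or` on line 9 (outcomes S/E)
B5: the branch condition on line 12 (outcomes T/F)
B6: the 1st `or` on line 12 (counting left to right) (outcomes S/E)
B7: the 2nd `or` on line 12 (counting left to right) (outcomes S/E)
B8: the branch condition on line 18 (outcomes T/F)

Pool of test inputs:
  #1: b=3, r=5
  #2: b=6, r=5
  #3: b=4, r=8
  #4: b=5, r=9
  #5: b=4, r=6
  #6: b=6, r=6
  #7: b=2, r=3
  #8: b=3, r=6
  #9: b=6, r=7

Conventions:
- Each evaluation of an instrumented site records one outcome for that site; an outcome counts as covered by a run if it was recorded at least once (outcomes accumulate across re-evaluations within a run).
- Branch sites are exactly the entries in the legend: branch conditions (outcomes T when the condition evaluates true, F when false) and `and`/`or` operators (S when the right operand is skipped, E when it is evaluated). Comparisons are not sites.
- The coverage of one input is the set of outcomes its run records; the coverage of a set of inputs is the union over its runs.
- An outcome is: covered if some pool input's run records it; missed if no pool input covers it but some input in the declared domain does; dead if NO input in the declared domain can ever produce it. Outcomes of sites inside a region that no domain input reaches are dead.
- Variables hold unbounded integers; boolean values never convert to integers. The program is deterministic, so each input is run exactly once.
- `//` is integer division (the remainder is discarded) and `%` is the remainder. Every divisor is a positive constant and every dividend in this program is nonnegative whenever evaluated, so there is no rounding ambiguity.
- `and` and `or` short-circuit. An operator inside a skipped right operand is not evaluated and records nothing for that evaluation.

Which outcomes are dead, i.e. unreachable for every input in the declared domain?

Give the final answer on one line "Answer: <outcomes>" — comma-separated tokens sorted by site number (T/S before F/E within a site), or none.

checking every outcome against all 63 domain inputs:
  reachable outcomes have witnesses, e.g. B1=T (e.g. b=0, r=3), B1=F (e.g. b=6, r=3), B2=T (e.g. b=6, r=8), B2=F (e.g. b=6, r=3)

Answer: none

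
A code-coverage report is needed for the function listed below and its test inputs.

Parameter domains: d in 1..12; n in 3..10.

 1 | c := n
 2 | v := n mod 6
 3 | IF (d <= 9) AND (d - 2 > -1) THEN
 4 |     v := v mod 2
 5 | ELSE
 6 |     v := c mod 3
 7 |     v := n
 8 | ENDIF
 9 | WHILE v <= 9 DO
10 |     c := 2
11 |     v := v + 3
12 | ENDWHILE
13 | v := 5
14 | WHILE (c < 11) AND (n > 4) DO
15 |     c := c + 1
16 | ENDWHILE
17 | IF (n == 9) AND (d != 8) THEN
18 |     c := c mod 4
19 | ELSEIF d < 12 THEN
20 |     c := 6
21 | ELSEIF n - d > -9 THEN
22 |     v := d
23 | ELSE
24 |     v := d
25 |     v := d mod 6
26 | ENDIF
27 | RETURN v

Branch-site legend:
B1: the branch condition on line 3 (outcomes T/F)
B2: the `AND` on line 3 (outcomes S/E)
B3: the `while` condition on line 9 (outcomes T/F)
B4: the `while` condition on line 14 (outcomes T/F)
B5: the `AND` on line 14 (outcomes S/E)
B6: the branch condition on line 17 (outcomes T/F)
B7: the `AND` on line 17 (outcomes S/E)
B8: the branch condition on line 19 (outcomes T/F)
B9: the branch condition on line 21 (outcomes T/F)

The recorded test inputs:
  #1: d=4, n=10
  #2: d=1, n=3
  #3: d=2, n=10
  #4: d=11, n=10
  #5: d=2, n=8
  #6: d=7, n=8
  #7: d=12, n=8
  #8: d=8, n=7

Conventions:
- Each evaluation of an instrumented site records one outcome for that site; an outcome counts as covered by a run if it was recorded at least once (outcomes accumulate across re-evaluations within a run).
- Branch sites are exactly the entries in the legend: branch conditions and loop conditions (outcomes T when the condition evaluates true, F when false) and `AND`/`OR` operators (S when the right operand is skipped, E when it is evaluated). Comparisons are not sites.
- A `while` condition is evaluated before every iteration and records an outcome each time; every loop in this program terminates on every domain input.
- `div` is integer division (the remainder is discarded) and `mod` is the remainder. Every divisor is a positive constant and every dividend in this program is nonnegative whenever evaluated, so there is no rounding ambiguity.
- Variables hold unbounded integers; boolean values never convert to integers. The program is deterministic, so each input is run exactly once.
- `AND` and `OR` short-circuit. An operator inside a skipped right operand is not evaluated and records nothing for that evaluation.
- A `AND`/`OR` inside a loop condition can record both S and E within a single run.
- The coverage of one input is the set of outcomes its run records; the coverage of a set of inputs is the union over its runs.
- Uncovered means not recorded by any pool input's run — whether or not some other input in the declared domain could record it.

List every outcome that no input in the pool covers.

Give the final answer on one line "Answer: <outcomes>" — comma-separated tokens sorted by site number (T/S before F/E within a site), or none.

input #1 (d=4, n=10): events B2->E, B1->T, B3->T, B3->T, B3->T, B3->T, B3->F, B5->E, B4->T, B5->E, B4->T, B5->E, B4->T, B5->E, ...; covers B1=T, B2=E, B3=T, B3=F, B4=T, B4=F, B5=S, B5=E, B6=F, B7=S, B8=T
input #2 (d=1, n=3): events B2->E, B1->F, B3->T, B3->T, B3->T, B3->F, B5->E, B4->F, B7->S, B6->F, B8->T; covers B1=F, B2=E, B3=T, B3=F, B4=F, B5=E, B6=F, B7=S, B8=T
input #3 (d=2, n=10): events B2->E, B1->T, B3->T, B3->T, B3->T, B3->T, B3->F, B5->E, B4->T, B5->E, B4->T, B5->E, B4->T, B5->E, ...; covers B1=T, B2=E, B3=T, B3=F, B4=T, B4=F, B5=S, B5=E, B6=F, B7=S, B8=T
input #4 (d=11, n=10): events B2->S, B1->F, B3->F, B5->E, B4->T, B5->S, B4->F, B7->S, B6->F, B8->T; covers B1=F, B2=S, B3=F, B4=T, B4=F, B5=S, B5=E, B6=F, B7=S, B8=T
input #5 (d=2, n=8): events B2->E, B1->T, B3->T, B3->T, B3->T, B3->T, B3->F, B5->E, B4->T, B5->E, B4->T, B5->E, B4->T, B5->E, ...; covers B1=T, B2=E, B3=T, B3=F, B4=T, B4=F, B5=S, B5=E, B6=F, B7=S, B8=T
input #6 (d=7, n=8): events B2->E, B1->T, B3->T, B3->T, B3->T, B3->T, B3->F, B5->E, B4->T, B5->E, B4->T, B5->E, B4->T, B5->E, ...; covers B1=T, B2=E, B3=T, B3=F, B4=T, B4=F, B5=S, B5=E, B6=F, B7=S, B8=T
input #7 (d=12, n=8): events B2->S, B1->F, B3->T, B3->F, B5->E, B4->T, B5->E, B4->T, B5->E, B4->T, B5->E, B4->T, B5->E, B4->T, ...; covers B1=F, B2=S, B3=T, B3=F, B4=T, B4=F, B5=S, B5=E, B6=F, B7=S, B8=F, B9=T
input #8 (d=8, n=7): events B2->E, B1->T, B3->T, B3->T, B3->T, B3->F, B5->E, B4->T, B5->E, B4->T, B5->E, B4->T, B5->E, B4->T, ...; covers B1=T, B2=E, B3=T, B3=F, B4=T, B4=F, B5=S, B5=E, B6=F, B7=S, B8=T
union over the pool: B1=T, B1=F, B2=S, B2=E, B3=T, B3=F, B4=T, B4=F, B5=S, B5=E, B6=F, B7=S, B8=T, B8=F, B9=T
uncovered (3 of 18): B6=T, B7=E, B9=F

Answer: B6=T, B7=E, B9=F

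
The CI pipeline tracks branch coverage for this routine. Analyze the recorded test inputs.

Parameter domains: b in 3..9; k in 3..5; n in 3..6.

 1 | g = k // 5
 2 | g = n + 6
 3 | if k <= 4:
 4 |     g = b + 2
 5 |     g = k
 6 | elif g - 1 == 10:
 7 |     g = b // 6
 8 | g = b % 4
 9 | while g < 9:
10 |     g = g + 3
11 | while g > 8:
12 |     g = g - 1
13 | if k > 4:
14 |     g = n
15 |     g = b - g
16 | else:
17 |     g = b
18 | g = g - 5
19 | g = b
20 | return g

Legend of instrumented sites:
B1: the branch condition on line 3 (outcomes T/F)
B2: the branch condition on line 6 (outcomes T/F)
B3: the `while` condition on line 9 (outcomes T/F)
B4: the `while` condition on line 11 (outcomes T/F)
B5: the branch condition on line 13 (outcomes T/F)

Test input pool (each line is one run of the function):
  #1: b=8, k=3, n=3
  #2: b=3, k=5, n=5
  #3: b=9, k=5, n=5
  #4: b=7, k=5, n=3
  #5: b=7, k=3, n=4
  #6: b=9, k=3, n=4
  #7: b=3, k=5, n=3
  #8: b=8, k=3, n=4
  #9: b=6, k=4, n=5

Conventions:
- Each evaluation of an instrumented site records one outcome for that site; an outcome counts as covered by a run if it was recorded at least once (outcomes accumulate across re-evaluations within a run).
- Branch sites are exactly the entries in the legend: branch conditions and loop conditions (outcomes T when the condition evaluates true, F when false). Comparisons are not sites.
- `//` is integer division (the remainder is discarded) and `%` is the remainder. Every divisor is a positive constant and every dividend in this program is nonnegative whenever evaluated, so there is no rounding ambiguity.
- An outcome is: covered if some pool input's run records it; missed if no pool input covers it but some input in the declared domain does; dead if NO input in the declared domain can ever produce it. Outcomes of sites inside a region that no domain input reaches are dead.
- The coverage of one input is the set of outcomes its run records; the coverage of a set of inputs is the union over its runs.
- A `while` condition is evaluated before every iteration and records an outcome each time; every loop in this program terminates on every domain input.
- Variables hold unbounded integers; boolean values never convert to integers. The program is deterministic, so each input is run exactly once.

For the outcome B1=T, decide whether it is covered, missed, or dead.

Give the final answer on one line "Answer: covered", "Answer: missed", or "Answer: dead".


B1=T is recorded by pool input(s) 1, 5, 6, 8, 9 -> covered
Answer: covered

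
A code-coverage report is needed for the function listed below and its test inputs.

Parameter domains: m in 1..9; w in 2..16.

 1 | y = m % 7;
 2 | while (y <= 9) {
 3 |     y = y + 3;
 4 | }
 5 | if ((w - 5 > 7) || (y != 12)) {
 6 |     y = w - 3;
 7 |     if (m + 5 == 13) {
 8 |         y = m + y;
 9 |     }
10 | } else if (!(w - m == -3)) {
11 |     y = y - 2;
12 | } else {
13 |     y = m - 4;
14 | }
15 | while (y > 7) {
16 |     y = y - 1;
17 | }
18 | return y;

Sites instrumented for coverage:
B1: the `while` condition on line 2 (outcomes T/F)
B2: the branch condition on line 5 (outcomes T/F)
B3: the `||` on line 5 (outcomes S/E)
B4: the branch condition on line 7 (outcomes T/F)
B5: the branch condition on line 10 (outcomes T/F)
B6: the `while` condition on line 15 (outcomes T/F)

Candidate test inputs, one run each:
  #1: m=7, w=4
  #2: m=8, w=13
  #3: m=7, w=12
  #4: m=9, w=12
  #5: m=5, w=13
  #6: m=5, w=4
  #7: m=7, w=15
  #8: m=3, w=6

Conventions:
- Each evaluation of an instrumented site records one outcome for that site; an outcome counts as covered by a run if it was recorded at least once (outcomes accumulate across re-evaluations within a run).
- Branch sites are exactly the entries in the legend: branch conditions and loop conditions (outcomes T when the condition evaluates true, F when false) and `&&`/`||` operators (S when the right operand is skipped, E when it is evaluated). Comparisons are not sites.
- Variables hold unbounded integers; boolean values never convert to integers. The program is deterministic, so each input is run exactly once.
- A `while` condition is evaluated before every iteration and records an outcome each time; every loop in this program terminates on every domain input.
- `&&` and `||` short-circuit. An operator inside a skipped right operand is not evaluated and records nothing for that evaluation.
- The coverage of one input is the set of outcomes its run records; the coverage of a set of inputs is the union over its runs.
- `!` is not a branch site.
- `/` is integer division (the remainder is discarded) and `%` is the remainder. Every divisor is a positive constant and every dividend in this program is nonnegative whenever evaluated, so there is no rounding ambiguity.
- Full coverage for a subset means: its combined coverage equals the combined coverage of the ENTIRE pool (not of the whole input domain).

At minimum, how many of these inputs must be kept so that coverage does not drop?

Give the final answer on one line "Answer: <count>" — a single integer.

test 1 (m=7, w=4) hits B1=T, B1=F, B2=F, B3=E, B5=F, B6=F
test 2 (m=8, w=13) hits B1=T, B1=F, B2=T, B3=S, B4=T, B6=T, B6=F
test 3 (m=7, w=12) hits B1=T, B1=F, B2=F, B3=E, B5=T, B6=T, B6=F
test 4 (m=9, w=12) hits B1=T, B1=F, B2=T, B3=E, B4=F, B6=T, B6=F
test 5 (m=5, w=13) hits B1=T, B1=F, B2=T, B3=S, B4=F, B6=T, B6=F
test 6 (m=5, w=4) hits B1=T, B1=F, B2=T, B3=E, B4=F, B6=F
test 7 (m=7, w=15) hits B1=T, B1=F, B2=T, B3=S, B4=F, B6=T, B6=F
test 8 (m=3, w=6) hits B1=T, B1=F, B2=F, B3=E, B5=T, B6=T, B6=F
union over all inputs: B1=T, B1=F, B2=T, B2=F, B3=S, B3=E, B4=T, B4=F, B5=T, B5=F, B6=T, B6=F (12 outcomes)
every size-1 subset falls short of the 12 outcomes (best: 7/12)
every size-2 subset falls short of the 12 outcomes (best: 10/12)
every size-3 subset falls short of the 12 outcomes (best: 11/12)
the canonical winner is {1, 2, 3, 4}: size 4, full 12-outcome coverage, earliest index list among size-4 covers

Answer: 4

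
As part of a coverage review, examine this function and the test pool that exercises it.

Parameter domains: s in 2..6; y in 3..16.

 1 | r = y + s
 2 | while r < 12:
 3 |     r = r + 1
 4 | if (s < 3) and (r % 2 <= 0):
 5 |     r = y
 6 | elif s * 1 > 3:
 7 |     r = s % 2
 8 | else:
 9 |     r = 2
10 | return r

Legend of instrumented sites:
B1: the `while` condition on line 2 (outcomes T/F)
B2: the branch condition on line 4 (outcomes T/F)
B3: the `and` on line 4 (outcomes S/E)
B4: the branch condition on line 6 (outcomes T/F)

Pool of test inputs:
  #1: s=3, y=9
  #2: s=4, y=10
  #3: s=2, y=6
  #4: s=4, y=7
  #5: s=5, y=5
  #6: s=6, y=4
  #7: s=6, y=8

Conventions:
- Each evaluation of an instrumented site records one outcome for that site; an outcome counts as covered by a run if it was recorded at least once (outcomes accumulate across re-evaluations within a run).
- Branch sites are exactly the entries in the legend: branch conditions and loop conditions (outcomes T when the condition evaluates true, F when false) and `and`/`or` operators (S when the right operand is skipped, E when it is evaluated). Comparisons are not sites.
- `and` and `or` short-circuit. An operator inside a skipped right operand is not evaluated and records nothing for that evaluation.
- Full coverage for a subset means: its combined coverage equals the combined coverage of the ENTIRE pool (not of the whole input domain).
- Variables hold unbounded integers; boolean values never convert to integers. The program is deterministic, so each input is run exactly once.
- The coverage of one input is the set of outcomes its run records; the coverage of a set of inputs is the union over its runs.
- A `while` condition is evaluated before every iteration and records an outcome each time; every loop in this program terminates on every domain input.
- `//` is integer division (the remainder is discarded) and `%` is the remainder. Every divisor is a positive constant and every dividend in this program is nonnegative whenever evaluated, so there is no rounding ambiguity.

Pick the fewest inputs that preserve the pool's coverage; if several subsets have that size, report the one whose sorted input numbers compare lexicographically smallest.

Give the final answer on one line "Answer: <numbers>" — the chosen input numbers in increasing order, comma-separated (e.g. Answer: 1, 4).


#1 (s=3, y=9) -> B1->F, B3->S, B2->F, B4->F; covered: B1=F, B2=F, B3=S, B4=F
#2 (s=4, y=10) -> B1->F, B3->S, B2->F, B4->T; covered: B1=F, B2=F, B3=S, B4=T
#3 (s=2, y=6) -> B1->T, B1->T, B1->T, B1->T, B1->F, B3->E, B2->T; covered: B1=T, B1=F, B2=T, B3=E
#4 (s=4, y=7) -> B1->T, B1->F, B3->S, B2->F, B4->T; covered: B1=T, B1=F, B2=F, B3=S, B4=T
#5 (s=5, y=5) -> B1->T, B1->T, B1->F, B3->S, B2->F, B4->T; covered: B1=T, B1=F, B2=F, B3=S, B4=T
#6 (s=6, y=4) -> B1->T, B1->T, B1->F, B3->S, B2->F, B4->T; covered: B1=T, B1=F, B2=F, B3=S, B4=T
#7 (s=6, y=8) -> B1->F, B3->S, B2->F, B4->T; covered: B1=F, B2=F, B3=S, B4=T
the full pool covers 8 outcomes: B1=T, B1=F, B2=T, B2=F, B3=S, B3=E, B4=T, B4=F
every size-1 subset falls short of the 8 outcomes (best: 5/8)
every size-2 subset falls short of the 8 outcomes (best: 7/8)
size 3: inputs {1, 2, 3} cover all 8 outcomes, and no lexicographically smaller subset of this size does
Answer: 1, 2, 3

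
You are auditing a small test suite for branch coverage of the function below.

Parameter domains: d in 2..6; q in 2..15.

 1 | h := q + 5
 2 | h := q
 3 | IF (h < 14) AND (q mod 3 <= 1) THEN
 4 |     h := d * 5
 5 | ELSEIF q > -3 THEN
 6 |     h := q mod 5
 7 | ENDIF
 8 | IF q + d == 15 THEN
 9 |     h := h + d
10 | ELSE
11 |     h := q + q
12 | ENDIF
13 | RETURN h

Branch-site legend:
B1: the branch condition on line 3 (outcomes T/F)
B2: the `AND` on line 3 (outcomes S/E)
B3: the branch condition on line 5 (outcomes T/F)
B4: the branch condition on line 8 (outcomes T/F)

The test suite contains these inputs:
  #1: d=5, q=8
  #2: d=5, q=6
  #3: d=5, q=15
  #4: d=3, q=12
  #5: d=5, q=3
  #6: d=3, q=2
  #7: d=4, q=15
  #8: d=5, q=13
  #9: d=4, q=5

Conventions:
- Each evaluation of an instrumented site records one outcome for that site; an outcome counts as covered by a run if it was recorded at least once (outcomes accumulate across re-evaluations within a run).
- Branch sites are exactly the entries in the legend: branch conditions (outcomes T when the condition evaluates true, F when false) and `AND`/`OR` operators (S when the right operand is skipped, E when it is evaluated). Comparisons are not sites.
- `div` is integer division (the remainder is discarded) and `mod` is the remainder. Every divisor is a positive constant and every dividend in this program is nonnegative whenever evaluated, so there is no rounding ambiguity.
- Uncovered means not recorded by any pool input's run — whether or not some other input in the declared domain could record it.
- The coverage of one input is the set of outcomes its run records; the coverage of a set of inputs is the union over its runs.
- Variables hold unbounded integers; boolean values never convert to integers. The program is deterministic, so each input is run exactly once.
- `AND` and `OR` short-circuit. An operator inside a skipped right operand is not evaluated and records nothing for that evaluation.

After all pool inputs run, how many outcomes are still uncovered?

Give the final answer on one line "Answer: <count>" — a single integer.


#1 (d=5, q=8) -> B2->E, B1->F, B3->T, B4->F; covered: B1=F, B2=E, B3=T, B4=F
#2 (d=5, q=6) -> B2->E, B1->T, B4->F; covered: B1=T, B2=E, B4=F
#3 (d=5, q=15) -> B2->S, B1->F, B3->T, B4->F; covered: B1=F, B2=S, B3=T, B4=F
#4 (d=3, q=12) -> B2->E, B1->T, B4->T; covered: B1=T, B2=E, B4=T
#5 (d=5, q=3) -> B2->E, B1->T, B4->F; covered: B1=T, B2=E, B4=F
#6 (d=3, q=2) -> B2->E, B1->F, B3->T, B4->F; covered: B1=F, B2=E, B3=T, B4=F
#7 (d=4, q=15) -> B2->S, B1->F, B3->T, B4->F; covered: B1=F, B2=S, B3=T, B4=F
#8 (d=5, q=13) -> B2->E, B1->T, B4->F; covered: B1=T, B2=E, B4=F
#9 (d=4, q=5) -> B2->E, B1->F, B3->T, B4->F; covered: B1=F, B2=E, B3=T, B4=F
union over the pool: B1=T, B1=F, B2=S, B2=E, B3=T, B4=T, B4=F
uncovered (1 of 8): B3=F
Answer: 1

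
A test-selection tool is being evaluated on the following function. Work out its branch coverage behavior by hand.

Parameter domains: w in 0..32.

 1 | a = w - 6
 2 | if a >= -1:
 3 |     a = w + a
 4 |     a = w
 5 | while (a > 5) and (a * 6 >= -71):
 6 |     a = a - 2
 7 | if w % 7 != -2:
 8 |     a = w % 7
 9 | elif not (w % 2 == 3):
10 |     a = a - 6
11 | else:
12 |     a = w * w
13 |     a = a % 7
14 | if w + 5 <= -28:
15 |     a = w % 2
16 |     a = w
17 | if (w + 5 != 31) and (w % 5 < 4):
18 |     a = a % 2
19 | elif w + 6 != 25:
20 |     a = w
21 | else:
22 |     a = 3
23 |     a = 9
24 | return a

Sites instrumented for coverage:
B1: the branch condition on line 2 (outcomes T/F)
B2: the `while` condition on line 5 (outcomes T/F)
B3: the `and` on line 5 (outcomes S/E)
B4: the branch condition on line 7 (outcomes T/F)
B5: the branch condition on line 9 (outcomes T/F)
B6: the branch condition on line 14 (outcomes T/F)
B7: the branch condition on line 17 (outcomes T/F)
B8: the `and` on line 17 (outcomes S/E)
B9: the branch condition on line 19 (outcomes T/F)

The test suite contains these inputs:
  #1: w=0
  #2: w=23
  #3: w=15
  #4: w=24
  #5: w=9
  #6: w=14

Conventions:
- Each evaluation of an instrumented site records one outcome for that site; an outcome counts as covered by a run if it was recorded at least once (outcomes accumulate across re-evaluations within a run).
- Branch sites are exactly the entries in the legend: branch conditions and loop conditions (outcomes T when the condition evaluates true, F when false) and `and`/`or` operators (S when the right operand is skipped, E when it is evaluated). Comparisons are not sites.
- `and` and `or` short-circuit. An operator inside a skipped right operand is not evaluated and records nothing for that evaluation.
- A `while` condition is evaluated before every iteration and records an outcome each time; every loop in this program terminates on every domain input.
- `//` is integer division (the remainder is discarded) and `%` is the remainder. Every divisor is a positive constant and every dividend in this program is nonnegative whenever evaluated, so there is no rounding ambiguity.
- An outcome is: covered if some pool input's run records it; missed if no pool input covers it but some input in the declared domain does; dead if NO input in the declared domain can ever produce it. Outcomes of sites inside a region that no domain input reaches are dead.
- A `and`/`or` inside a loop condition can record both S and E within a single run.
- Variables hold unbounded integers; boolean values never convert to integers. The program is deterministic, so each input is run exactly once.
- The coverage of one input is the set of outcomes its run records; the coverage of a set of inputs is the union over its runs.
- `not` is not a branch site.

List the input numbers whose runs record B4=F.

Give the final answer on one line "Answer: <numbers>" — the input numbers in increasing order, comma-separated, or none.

input #1 (w=0): does not record B4=F
input #2 (w=23): does not record B4=F
input #3 (w=15): does not record B4=F
input #4 (w=24): does not record B4=F
input #5 (w=9): does not record B4=F
input #6 (w=14): does not record B4=F

Answer: none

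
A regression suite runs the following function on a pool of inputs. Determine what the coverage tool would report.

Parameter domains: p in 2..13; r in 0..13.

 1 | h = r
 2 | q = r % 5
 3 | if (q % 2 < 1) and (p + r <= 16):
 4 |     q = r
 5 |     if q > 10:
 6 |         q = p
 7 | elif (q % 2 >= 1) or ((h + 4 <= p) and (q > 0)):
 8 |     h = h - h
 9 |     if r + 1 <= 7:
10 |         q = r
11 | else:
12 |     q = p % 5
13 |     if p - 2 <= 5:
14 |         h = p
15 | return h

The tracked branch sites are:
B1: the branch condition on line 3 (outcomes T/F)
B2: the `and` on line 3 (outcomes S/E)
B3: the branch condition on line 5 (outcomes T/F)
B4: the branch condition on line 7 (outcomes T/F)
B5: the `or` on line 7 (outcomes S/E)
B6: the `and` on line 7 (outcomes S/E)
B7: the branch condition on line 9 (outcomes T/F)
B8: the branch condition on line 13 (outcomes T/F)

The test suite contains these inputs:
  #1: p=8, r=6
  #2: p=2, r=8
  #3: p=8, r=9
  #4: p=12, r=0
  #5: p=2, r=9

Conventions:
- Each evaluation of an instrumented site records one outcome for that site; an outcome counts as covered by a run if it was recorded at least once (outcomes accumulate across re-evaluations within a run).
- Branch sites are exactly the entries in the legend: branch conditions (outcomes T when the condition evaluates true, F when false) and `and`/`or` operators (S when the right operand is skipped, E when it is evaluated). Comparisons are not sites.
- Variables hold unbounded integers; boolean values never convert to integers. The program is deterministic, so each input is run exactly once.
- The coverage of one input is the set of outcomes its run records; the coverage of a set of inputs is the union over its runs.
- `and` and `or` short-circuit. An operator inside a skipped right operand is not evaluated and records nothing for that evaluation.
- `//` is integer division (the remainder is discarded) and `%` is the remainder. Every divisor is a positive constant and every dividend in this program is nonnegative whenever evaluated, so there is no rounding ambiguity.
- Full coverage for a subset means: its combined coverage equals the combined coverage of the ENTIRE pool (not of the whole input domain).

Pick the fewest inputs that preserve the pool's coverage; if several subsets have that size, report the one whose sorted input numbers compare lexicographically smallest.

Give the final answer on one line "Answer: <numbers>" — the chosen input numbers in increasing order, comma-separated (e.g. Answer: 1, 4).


input #1, p=8, r=6: events B2->S, B1->F, B5->S, B4->T, B7->T; outcomes B1=F, B2=S, B4=T, B5=S, B7=T
input #2, p=2, r=8: events B2->S, B1->F, B5->S, B4->T, B7->F; outcomes B1=F, B2=S, B4=T, B5=S, B7=F
input #3, p=8, r=9: events B2->E, B1->F, B5->E, B6->S, B4->F, B8->F; outcomes B1=F, B2=E, B4=F, B5=E, B6=S, B8=F
input #4, p=12, r=0: events B2->E, B1->T, B3->F; outcomes B1=T, B2=E, B3=F
input #5, p=2, r=9: events B2->E, B1->T, B3->F; outcomes B1=T, B2=E, B3=F
together the pool reaches 13 outcomes: B1=T, B1=F, B2=S, B2=E, B3=F, B4=T, B4=F, B5=S, B5=E, B6=S, B7=T, B7=F, B8=F
every size-1 subset falls short of the 13 outcomes (best: 6/13)
every size-2 subset falls short of the 13 outcomes (best: 10/13)
every size-3 subset falls short of the 13 outcomes (best: 12/13)
inputs {1, 2, 3, 4} (size 4) cover everything; no size-4 subset with a lexicographically smaller index list covers all 13
Answer: 1, 2, 3, 4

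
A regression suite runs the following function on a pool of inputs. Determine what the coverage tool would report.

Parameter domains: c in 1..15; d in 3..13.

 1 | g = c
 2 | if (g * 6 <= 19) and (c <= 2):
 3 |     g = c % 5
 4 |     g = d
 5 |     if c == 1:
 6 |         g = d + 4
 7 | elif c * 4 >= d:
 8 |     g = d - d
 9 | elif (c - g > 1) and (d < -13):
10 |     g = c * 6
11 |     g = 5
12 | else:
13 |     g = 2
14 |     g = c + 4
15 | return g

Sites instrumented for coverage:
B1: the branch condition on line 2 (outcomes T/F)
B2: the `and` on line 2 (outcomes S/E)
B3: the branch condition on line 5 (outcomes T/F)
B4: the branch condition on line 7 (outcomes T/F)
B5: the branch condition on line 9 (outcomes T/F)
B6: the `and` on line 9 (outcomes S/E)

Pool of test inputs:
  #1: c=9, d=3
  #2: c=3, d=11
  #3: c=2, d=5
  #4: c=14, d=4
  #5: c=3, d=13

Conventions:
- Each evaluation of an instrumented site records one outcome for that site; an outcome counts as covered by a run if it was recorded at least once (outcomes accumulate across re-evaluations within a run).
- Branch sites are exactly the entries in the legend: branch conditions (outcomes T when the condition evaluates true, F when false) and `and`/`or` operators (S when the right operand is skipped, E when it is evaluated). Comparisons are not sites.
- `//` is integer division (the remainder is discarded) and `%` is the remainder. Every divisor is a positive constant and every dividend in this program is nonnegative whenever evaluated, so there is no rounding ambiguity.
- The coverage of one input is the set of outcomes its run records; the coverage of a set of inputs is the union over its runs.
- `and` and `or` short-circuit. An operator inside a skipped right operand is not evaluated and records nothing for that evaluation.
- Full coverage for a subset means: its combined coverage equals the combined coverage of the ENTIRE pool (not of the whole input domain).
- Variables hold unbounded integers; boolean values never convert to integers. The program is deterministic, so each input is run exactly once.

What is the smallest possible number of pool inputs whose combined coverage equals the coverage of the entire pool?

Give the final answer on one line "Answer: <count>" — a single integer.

#1 (c=9, d=3) -> B2->S, B1->F, B4->T; covered: B1=F, B2=S, B4=T
#2 (c=3, d=11) -> B2->E, B1->F, B4->T; covered: B1=F, B2=E, B4=T
#3 (c=2, d=5) -> B2->E, B1->T, B3->F; covered: B1=T, B2=E, B3=F
#4 (c=14, d=4) -> B2->S, B1->F, B4->T; covered: B1=F, B2=S, B4=T
#5 (c=3, d=13) -> B2->E, B1->F, B4->F, B6->S, B5->F; covered: B1=F, B2=E, B4=F, B5=F, B6=S
pool-wide coverage (9 outcomes): B1=T, B1=F, B2=S, B2=E, B3=F, B4=T, B4=F, B5=F, B6=S
size 1 is not enough: best union over all size-1 subsets is 5/9
size 2 is not enough: best union over all size-2 subsets is 7/9
inputs {1, 3, 5} (size 3) cover everything; no size-3 subset with a lexicographically smaller index list covers all 9

Answer: 3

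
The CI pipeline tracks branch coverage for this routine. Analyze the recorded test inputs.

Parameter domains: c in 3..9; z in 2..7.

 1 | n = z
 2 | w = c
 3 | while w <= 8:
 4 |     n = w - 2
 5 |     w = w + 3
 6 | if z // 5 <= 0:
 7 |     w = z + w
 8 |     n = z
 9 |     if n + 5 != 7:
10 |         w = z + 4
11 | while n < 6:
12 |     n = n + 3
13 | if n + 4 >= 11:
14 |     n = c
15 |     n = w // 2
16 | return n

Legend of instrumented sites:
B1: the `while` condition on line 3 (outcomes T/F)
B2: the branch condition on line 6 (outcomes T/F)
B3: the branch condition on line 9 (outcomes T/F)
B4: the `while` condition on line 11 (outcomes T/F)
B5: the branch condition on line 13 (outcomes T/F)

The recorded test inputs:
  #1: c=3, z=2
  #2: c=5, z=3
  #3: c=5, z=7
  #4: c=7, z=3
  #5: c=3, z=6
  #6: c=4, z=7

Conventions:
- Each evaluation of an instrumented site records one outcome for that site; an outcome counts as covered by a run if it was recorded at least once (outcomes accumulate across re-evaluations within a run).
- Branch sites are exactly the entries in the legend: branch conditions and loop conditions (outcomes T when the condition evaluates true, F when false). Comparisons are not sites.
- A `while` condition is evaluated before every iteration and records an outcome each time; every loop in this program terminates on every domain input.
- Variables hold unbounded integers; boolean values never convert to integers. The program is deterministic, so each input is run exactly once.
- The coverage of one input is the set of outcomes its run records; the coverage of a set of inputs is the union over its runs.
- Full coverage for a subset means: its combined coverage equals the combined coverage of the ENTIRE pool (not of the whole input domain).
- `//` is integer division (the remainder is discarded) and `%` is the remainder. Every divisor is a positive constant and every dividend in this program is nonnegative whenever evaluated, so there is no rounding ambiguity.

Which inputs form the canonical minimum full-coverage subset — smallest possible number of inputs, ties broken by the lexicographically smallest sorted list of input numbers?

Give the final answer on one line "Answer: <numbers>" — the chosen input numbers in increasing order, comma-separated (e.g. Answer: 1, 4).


#1 (c=3, z=2) -> B1->T, B1->T, B1->F, B2->T, B3->F, B4->T, B4->T, B4->F, B5->T; covered: B1=T, B1=F, B2=T, B3=F, B4=T, B4=F, B5=T
#2 (c=5, z=3) -> B1->T, B1->T, B1->F, B2->T, B3->T, B4->T, B4->F, B5->F; covered: B1=T, B1=F, B2=T, B3=T, B4=T, B4=F, B5=F
#3 (c=5, z=7) -> B1->T, B1->T, B1->F, B2->F, B4->F, B5->F; covered: B1=T, B1=F, B2=F, B4=F, B5=F
#4 (c=7, z=3) -> B1->T, B1->F, B2->T, B3->T, B4->T, B4->F, B5->F; covered: B1=T, B1=F, B2=T, B3=T, B4=T, B4=F, B5=F
#5 (c=3, z=6) -> B1->T, B1->T, B1->F, B2->F, B4->T, B4->F, B5->T; covered: B1=T, B1=F, B2=F, B4=T, B4=F, B5=T
#6 (c=4, z=7) -> B1->T, B1->T, B1->F, B2->F, B4->T, B4->F, B5->T; covered: B1=T, B1=F, B2=F, B4=T, B4=F, B5=T
the full pool covers 10 outcomes: B1=T, B1=F, B2=T, B2=F, B3=T, B3=F, B4=T, B4=F, B5=T, B5=F
every size-1 subset falls short of the 10 outcomes (best: 7/10)
every size-2 subset falls short of the 10 outcomes (best: 9/10)
the canonical winner is {1, 2, 3}: size 3, full 10-outcome coverage, earliest index list among size-3 covers
Answer: 1, 2, 3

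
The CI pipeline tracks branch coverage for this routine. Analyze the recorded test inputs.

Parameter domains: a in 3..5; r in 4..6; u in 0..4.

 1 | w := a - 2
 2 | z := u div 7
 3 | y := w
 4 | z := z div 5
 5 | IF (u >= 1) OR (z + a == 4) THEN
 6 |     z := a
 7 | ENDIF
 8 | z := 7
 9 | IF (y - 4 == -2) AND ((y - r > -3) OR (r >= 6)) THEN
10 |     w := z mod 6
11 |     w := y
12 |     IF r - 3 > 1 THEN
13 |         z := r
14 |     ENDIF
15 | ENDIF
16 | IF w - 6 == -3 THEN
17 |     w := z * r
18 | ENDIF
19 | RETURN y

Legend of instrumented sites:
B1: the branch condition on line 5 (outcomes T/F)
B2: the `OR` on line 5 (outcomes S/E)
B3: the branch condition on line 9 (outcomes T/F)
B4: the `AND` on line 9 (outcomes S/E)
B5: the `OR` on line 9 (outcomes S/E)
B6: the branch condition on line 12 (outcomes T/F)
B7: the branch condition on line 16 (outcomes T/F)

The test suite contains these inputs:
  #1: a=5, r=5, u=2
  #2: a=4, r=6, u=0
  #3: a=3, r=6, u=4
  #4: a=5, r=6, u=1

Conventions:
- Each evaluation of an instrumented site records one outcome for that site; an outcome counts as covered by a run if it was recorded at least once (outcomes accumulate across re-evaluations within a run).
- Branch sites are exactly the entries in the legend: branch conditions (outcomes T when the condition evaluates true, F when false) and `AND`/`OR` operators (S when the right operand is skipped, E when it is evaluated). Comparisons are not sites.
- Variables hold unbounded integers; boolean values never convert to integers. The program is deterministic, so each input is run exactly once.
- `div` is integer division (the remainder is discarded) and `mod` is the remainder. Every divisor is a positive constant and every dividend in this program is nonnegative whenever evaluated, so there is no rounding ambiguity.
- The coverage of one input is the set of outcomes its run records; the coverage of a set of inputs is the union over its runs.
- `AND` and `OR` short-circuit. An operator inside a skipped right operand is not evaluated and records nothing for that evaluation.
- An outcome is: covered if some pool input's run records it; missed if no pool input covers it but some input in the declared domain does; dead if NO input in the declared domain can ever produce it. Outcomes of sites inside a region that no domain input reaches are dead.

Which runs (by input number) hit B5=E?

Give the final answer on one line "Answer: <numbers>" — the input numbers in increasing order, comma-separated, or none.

input #1 (a=5, r=5, u=2): does not produce B5=E
input #2 (a=4, r=6, u=0): produces B5=E
input #3 (a=3, r=6, u=4): does not produce B5=E
input #4 (a=5, r=6, u=1): does not produce B5=E

Answer: 2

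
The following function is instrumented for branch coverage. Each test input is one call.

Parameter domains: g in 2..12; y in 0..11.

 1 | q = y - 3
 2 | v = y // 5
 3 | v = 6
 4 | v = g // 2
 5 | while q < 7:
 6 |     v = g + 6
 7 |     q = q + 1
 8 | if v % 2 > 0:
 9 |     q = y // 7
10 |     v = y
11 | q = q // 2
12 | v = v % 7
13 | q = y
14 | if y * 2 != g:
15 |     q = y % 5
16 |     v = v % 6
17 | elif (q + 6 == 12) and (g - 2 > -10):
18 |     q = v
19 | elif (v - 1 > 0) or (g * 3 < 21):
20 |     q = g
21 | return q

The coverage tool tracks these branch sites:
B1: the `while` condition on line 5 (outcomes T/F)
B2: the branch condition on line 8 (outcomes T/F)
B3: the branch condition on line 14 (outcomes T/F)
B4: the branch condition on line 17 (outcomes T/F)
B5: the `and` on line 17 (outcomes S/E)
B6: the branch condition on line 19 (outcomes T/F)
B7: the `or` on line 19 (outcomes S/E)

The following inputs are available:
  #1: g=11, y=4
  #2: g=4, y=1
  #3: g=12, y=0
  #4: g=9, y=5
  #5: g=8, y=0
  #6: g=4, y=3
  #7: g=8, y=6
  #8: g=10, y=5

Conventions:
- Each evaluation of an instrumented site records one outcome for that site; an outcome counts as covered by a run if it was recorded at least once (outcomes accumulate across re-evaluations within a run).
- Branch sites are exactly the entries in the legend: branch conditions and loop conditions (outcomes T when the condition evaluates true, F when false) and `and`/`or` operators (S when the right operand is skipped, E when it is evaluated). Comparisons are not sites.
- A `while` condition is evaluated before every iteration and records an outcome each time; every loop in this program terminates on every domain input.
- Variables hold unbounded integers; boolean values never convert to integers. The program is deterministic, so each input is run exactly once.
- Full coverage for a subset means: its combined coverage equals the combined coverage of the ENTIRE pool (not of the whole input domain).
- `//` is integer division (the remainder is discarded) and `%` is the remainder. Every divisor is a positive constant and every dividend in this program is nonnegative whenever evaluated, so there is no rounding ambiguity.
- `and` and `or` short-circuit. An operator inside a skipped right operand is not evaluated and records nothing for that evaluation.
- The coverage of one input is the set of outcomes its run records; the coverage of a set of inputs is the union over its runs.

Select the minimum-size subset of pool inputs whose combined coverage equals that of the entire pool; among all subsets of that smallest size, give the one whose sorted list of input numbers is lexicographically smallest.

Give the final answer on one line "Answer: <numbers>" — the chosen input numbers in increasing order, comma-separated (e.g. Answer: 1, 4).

#1 (g=11, y=4) -> covered: B1=T, B1=F, B2=T, B3=T
#2 (g=4, y=1) -> covered: B1=T, B1=F, B2=F, B3=T
#3 (g=12, y=0) -> covered: B1=T, B1=F, B2=F, B3=T
#4 (g=9, y=5) -> covered: B1=T, B1=F, B2=T, B3=T
#5 (g=8, y=0) -> covered: B1=T, B1=F, B2=F, B3=T
#6 (g=4, y=3) -> covered: B1=T, B1=F, B2=F, B3=T
#7 (g=8, y=6) -> covered: B1=T, B1=F, B2=F, B3=T
#8 (g=10, y=5) -> covered: B1=T, B1=F, B2=F, B3=F, B4=F, B5=S, B6=T, B7=S
together the pool reaches 10 outcomes: B1=T, B1=F, B2=T, B2=F, B3=T, B3=F, B4=F, B5=S, B6=T, B7=S
size 1 is not enough: best union over all size-1 subsets is 8/10
at size 2, {1, 8} reaches all 10 outcomes; every lexicographically earlier size-2 subset fails

Answer: 1, 8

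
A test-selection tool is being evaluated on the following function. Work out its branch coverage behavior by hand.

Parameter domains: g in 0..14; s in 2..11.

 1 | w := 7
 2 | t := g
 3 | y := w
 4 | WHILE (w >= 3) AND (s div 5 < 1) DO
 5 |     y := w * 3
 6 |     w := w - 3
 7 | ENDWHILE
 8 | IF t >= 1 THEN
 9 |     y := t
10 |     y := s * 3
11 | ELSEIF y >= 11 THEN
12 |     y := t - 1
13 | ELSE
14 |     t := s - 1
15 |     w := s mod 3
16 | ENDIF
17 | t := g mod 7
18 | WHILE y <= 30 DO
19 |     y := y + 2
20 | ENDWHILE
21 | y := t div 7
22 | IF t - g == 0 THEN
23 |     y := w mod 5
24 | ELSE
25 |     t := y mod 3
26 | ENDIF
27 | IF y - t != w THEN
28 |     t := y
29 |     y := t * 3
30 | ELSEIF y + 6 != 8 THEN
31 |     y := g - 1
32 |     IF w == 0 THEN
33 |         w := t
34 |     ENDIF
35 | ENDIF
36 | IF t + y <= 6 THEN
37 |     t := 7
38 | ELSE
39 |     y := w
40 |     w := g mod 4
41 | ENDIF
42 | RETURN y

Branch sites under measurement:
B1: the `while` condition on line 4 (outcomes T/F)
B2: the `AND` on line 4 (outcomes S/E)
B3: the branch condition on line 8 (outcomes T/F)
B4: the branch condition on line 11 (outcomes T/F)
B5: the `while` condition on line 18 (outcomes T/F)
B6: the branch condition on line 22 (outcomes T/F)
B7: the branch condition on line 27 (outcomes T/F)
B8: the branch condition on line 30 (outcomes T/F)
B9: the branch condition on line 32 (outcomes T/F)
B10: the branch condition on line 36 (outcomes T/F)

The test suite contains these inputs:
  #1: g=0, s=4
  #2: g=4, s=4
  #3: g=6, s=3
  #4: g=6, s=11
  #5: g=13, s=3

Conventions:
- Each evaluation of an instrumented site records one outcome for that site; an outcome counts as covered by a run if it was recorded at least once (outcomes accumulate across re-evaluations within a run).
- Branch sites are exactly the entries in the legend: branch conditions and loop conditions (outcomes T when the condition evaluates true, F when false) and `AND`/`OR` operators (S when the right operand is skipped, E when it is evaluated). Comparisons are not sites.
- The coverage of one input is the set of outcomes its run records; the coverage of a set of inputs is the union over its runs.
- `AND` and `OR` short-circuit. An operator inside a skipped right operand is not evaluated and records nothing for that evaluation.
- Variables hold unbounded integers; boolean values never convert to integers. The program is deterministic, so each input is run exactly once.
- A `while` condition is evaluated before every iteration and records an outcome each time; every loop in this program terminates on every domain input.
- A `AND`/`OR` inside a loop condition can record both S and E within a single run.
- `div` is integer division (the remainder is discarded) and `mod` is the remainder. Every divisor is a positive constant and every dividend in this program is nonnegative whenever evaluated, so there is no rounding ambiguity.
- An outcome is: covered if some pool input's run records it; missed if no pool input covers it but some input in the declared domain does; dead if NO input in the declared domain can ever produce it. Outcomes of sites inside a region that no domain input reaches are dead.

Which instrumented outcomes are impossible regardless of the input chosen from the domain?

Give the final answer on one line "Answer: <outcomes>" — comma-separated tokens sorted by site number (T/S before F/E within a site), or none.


sweeping the full domain (150 inputs) for each outcome:
  reachable outcomes have witnesses, e.g. B1=T (e.g. g=0, s=2), B1=F (e.g. g=0, s=2), B2=S (e.g. g=0, s=2), B2=E (e.g. g=0, s=2)
Answer: none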